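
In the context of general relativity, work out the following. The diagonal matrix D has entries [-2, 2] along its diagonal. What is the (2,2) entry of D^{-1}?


For a diagonal matrix, the inverse has entries (D^{-1})_{ii} = 1/d_{ii}.
The diagonal entries are: d_{11} = -2, d_{22} = 2
We need (D^{-1})_{22} = 1/d_{22} = 1/2 = 1/2

1/2


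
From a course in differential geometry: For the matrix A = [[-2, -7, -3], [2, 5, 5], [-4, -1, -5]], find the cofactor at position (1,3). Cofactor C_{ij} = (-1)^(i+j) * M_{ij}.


To find cofactor C_{13}, delete row 1 and column 3.
The resulting 2x2 submatrix is: [[2, 5], [-4, -1]]
Minor M_{13} = 2*-1 - 5*-4
  = -2 - -20 = 18
Sign = (-1)^(1+3) = (-1)^4 = 1
Cofactor C_{13} = 1 * 18 = 18

18


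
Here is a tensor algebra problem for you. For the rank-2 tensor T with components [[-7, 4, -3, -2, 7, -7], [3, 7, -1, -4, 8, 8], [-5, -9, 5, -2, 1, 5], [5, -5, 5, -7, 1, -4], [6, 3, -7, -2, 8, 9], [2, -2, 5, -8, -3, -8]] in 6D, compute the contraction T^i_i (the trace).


The contraction (trace) of a rank-2 tensor is the sum of its diagonal elements.
Diagonal entries: A[1,1] = -7, A[2,2] = 7, A[3,3] = 5, A[4,4] = -7, A[5,5] = 8, A[6,6] = -8
Tr(A) = -7 + 7 + 5 + -7 + 8 + -8 = -2

-2


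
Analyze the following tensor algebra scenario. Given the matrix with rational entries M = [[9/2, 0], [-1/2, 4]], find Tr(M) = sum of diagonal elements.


The trace is the sum of diagonal entries.
Diagonal: M[1,1] = 9/2, M[2,2] = 4
Tr(M) = 9/2 + 4
Computing step by step:
After adding M[1,1]: 9/2
After adding M[2,2]: 17/2
Tr(M) = 17/2

17/2


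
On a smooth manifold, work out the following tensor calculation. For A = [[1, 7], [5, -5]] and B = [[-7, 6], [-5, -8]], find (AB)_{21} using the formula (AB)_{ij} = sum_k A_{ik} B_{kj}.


(AB)_{ij} = sum_k A_{ik} B_{kj}.
For i=2, j=1:
A_{21} * B_{11} = 5 * -7 = -35
A_{22} * B_{21} = -5 * -5 = 25
Sum = -35 + 25 = -10

-10


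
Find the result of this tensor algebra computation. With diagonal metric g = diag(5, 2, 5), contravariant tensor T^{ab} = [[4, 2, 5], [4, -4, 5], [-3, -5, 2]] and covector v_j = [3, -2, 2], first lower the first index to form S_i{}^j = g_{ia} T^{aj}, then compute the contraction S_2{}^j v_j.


Step 1: lower the first index. For a diagonal metric, g_{ia} T^{aj} = g_{ii} T^{ij} (no sum on i).
g_{22} = 2
S_2{}^1 = 2 * T^{21} = 2 * 4 = 8
S_2{}^2 = 2 * T^{22} = 2 * -4 = -8
S_2{}^3 = 2 * T^{23} = 2 * 5 = 10
Step 2: contract S_2{}^j with v_j.
S_2{}^1 * v_1 = 8 * 3 = 24
S_2{}^2 * v_2 = -8 * -2 = 16
S_2{}^3 * v_3 = 10 * 2 = 20
Result = 24 + 16 + 20 = 60

60


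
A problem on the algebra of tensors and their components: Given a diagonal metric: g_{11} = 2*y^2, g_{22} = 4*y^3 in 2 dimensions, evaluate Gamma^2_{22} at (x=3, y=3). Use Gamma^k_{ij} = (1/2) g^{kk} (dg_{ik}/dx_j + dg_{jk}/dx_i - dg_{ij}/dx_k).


For a diagonal metric, Gamma^k_{ij} = (1/2) g^{kk} (dg_{ik}/dx_j + dg_{jk}/dx_i - dg_{ij}/dx_k).
The metric is diagonal, so g_{ab} = 0 for a != b.
At the given point: g_{11} = 18, g_{22} = 108
g^{22} = 1/108
dg_{22}/dx_2 = dg_{22}/dx_2 = 108
dg_{22}/dx_2 = dg_{22}/dx_2 = 108
dg_{22}/dx_2 = dg_{22}/dx_2 = 108
Numerator = 108 + 108 - 108 = 108
Gamma^2_{22} = 108 / (2 * 108) = 1/2

1/2


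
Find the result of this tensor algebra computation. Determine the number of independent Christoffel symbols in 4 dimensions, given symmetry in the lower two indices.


Christoffel symbols Gamma^k_{ij} are symmetric in i,j, so there are d * d(d+1)/2 independent symbols.
d = 4
d(d+1)/2 = 4 * 5 / 2 = 10
Total = 4 * 10 = 40

40


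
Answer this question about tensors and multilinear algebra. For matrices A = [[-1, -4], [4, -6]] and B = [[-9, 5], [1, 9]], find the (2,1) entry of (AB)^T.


(AB)^T_{ij} = (AB)_{ji} = sum_k A_{jk} B_{ki}.
For i=2, j=1 we need (AB)_{12}:
A_{11} * B_{12} = -1 * 5 = -5
A_{12} * B_{22} = -4 * 9 = -36
Sum = -5 + -36 = -41

-41


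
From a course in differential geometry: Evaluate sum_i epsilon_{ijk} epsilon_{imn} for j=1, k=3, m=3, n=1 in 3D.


Using the identity: epsilon_{ijk} epsilon_{imn} = delta_{jm} delta_{kn} - delta_{jn} delta_{km}.
delta_{13} = 0
delta_{31} = 0
delta_{11} = 1
delta_{33} = 1
Result = 0 * 0 - 1 * 1 = 0 - 1 = -1

-1


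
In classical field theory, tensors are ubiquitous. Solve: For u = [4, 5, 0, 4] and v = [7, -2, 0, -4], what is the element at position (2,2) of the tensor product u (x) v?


The outer product entry T_{ij} = u_i * v_j.
We need i=2, j=2.
u_2 = 5, v_2 = -2
T_{2,2} = 5 * -2 = -10

-10


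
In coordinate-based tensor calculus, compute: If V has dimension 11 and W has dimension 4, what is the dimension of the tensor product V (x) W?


The dimension of a tensor product is the product of dimensions.
dim(V) = 11, dim(W) = 4
dim(V (x) W) = 11 * 4 = 44

44


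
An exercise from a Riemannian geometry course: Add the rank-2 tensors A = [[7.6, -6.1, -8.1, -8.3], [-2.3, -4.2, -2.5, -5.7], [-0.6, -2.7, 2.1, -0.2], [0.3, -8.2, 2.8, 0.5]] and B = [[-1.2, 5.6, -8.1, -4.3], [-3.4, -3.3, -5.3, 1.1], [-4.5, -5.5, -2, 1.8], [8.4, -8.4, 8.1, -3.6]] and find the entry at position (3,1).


Tensor addition is component-wise: (A + B)_{ij} = A_{ij} + B_{ij}.
A_{31} = -0.6
B_{31} = -4.5
(A + B)_{31} = -0.6 + -4.5 = -5.1

-5.1


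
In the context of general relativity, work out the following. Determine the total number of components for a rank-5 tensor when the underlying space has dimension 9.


The number of components of a rank-r tensor in d dimensions is d^r.
Here d = 9 and r = 5.
9^5 = 59049

59049


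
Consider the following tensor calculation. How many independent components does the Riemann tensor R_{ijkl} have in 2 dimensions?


The Riemann tensor in d dimensions has d^2(d^2 - 1)/12 independent components.
d = 2, so d^2 = 4
d^2 - 1 = 3
d^2(d^2 - 1) = 4 * 3 = 12
Divide by 12: 12 / 12 = 1

1


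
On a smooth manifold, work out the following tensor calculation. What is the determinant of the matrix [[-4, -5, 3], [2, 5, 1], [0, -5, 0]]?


Expanding along the first row, det(A) = a11*M_11 - a12*M_12 + a13*M_13, where M_1j is the (1,j) minor.
Minor M_11 = 5*0 - 1*-5 = 5
Minor M_12 = 2*0 - 1*0 = 0
Minor M_13 = 2*-5 - 5*0 = -10
det = -4*(5) - -5*(0) + 3*(-10)
    = -20 - 0 + -30
    = -50

-50


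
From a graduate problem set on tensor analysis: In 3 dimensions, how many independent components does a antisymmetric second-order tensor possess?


A antisymmetric rank-2 tensor in d dimensions has d(d-1)/2 independent components.
d = 3
d(d-1)/2 = 3 * 2 / 2 = 6 / 2 = 3

3


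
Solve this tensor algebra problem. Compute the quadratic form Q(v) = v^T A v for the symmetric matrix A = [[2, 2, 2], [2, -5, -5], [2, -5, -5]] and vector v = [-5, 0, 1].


First compute Av:
(Av)_1 = 2*-5 + 2*0 + 2*1 = -8
(Av)_2 = 2*-5 + -5*0 + -5*1 = -15
(Av)_3 = 2*-5 + -5*0 + -5*1 = -15
Av = [-8, -15, -15]
Then v^T (Av) = -5*-8 + 0*-15 + 1*-15
= 40 + 0 + -15 = 25

25


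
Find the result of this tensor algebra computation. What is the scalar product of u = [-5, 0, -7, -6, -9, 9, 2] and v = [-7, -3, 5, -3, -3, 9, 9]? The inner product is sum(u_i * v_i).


The inner product u . v = sum of u_i * v_i.
Term-by-term: -5 * -7, 0 * -3, -7 * 5, -6 * -3, -9 * -3, 9 * 9, 2 * 9
Products: 35, 0, -35, 18, 27, 81, 18
Sum = 35 + 0 + -35 + 18 + 27 + 81 + 18 = 144

144


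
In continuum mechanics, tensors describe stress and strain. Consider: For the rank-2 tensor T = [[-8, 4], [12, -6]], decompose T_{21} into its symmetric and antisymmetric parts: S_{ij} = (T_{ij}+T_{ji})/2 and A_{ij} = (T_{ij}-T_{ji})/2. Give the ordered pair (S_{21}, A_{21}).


T_{21} = 12
T_{12} = 4
S_{21} = (12 + 4)/2 = 16/2 = 8
A_{21} = (12 - 4)/2 = 8/2 = 4
Check: S + A = 8 + 4 = 12 = T_{21}.

(8, 4)


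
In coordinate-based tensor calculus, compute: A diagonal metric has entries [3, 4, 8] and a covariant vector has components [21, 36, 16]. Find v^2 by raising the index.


To raise an index with a diagonal metric: v^i = v_i / g_{ii}.
For index 2: v_2 = 36, g_{22} = 4
v^2 = 36 / 4 = 9

9


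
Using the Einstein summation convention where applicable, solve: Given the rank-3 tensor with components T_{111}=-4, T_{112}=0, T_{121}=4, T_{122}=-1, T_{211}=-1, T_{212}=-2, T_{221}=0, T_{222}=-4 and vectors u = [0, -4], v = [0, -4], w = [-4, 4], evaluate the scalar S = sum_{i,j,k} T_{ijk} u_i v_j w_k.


S = sum over i,j,k of T_{ijk} u_i v_j w_k. Expanding all 8 terms:
T_{111}*u_1*v_1*w_1 = -4*0*0*-4 = 0  (running total: 0)
T_{112}*u_1*v_1*w_2 = 0*0*0*4 = 0  (running total: 0)
T_{121}*u_1*v_2*w_1 = 4*0*-4*-4 = 0  (running total: 0)
T_{122}*u_1*v_2*w_2 = -1*0*-4*4 = 0  (running total: 0)
T_{211}*u_2*v_1*w_1 = -1*-4*0*-4 = 0  (running total: 0)
T_{212}*u_2*v_1*w_2 = -2*-4*0*4 = 0  (running total: 0)
T_{221}*u_2*v_2*w_1 = 0*-4*-4*-4 = 0  (running total: 0)
T_{222}*u_2*v_2*w_2 = -4*-4*-4*4 = -256  (running total: -256)
S = -256

-256


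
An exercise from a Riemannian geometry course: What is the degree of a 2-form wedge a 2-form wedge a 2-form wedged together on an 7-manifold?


The degree of a wedge product is the sum of the degrees of the individual forms.
Degrees: 2, 2, 2
Total degree = 2 + 2 + 2 = 6

6


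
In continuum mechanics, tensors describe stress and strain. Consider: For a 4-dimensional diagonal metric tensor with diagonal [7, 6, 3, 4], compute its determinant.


For a diagonal metric, the determinant is the product of diagonal entries.
Diagonal entries: 7, 6, 3, 4
det(g) = 7 * 6 * 3 * 4 = 504

504


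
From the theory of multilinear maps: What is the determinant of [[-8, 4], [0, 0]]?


For a 2x2 matrix [[a, b], [c, d]], det = a*d - b*c.
a = -8, b = 4, c = 0, d = 0
a*d = -8 * 0 = 0
b*c = 4 * 0 = 0
det = 0 - 0 = 0

0


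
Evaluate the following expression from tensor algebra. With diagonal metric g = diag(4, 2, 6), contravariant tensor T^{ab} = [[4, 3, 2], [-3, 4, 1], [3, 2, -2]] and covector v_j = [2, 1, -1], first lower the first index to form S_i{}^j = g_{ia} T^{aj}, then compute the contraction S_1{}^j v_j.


Step 1: lower the first index. For a diagonal metric, g_{ia} T^{aj} = g_{ii} T^{ij} (no sum on i).
g_{11} = 4
S_1{}^1 = 4 * T^{11} = 4 * 4 = 16
S_1{}^2 = 4 * T^{12} = 4 * 3 = 12
S_1{}^3 = 4 * T^{13} = 4 * 2 = 8
Step 2: contract S_1{}^j with v_j.
S_1{}^1 * v_1 = 16 * 2 = 32
S_1{}^2 * v_2 = 12 * 1 = 12
S_1{}^3 * v_3 = 8 * -1 = -8
Result = 32 + 12 + -8 = 36

36


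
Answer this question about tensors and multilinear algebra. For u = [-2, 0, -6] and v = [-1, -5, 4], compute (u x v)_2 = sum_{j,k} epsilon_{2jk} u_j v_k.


(u x v)_2 = sum_{j,k} epsilon_{2jk} u_j v_k. Only permutations of (1,2,3) contribute; the two non-zero terms are:
eps_{213} u_1 v_3 = -1 * -2 * 4 = 8
eps_{231} u_3 v_1 = 1 * -6 * -1 = 6
(u x v)_2 = 14

14


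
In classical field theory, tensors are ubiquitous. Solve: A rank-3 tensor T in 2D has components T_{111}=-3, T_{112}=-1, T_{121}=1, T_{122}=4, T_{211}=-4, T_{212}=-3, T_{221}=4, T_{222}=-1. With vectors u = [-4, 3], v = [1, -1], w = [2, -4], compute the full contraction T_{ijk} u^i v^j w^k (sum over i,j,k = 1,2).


S = sum over i,j,k of T_{ijk} u_i v_j w_k. Expanding all 8 terms:
T_{111}*u_1*v_1*w_1 = -3*-4*1*2 = 24  (running total: 24)
T_{112}*u_1*v_1*w_2 = -1*-4*1*-4 = -16  (running total: 8)
T_{121}*u_1*v_2*w_1 = 1*-4*-1*2 = 8  (running total: 16)
T_{122}*u_1*v_2*w_2 = 4*-4*-1*-4 = -64  (running total: -48)
T_{211}*u_2*v_1*w_1 = -4*3*1*2 = -24  (running total: -72)
T_{212}*u_2*v_1*w_2 = -3*3*1*-4 = 36  (running total: -36)
T_{221}*u_2*v_2*w_1 = 4*3*-1*2 = -24  (running total: -60)
T_{222}*u_2*v_2*w_2 = -1*3*-1*-4 = -12  (running total: -72)
S = -72

-72


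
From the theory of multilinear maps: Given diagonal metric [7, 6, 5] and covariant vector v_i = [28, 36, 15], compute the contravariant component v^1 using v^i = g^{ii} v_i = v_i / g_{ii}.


To raise an index with a diagonal metric: v^i = v_i / g_{ii}.
For index 1: v_1 = 28, g_{11} = 7
v^1 = 28 / 7 = 4

4


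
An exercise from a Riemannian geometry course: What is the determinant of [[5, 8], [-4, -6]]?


For a 2x2 matrix [[a, b], [c, d]], det = a*d - b*c.
a = 5, b = 8, c = -4, d = -6
a*d = 5 * -6 = -30
b*c = 8 * -4 = -32
det = -30 - -32 = 2

2


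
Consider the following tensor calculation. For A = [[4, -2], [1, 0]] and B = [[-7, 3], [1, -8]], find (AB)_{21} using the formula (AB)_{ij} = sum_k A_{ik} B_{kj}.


(AB)_{ij} = sum_k A_{ik} B_{kj}.
For i=2, j=1:
A_{21} * B_{11} = 1 * -7 = -7
A_{22} * B_{21} = 0 * 1 = 0
Sum = -7 + 0 = -7

-7


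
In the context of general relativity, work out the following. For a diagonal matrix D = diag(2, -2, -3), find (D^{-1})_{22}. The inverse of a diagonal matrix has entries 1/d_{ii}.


For a diagonal matrix, the inverse has entries (D^{-1})_{ii} = 1/d_{ii}.
The diagonal entries are: d_{11} = 2, d_{22} = -2, d_{33} = -3
We need (D^{-1})_{22} = 1/d_{22} = 1/-2 = -1/2

-1/2


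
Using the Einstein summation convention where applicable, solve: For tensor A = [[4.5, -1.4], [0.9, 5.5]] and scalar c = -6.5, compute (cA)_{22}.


Scalar multiplication: (cA)_{ij} = c * A_{ij}.
c = -6.5
A_{22} = 5.5
(cA)_{22} = -6.5 * 5.5 = -35.75

-35.75


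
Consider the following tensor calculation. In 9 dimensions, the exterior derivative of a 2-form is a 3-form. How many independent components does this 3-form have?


The exterior derivative of a p-form is a (p+1)-form.
Its number of independent components is C(n, p+1).
n = 9, p+1 = 3
C(9, 3) = 84

84


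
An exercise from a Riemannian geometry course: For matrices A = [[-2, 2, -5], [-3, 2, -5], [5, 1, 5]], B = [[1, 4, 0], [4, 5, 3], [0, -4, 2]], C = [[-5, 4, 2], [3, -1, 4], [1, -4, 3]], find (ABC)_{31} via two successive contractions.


(ABC)_{31} = sum_m (AB)_{3m} C_{m1}. First compute row 3 of AB.
(AB)_{31} = 5*1 + 1*4 + 5*0 = 9
(AB)_{32} = 5*4 + 1*5 + 5*-4 = 5
(AB)_{33} = 5*0 + 1*3 + 5*2 = 13
Now contract with column 1 of C:
(AB)_{31} * C_{11} = 9 * -5 = -45
(AB)_{32} * C_{21} = 5 * 3 = 15
(AB)_{33} * C_{31} = 13 * 1 = 13
(ABC)_{31} = -45 + 15 + 13 = -17

-17


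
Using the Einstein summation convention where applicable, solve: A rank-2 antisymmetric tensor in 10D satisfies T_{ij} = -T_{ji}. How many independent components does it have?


An antisymmetric rank-2 tensor satisfies A_{ij} = -A_{ji}, so diagonal entries are zero.
The independent components are the upper-triangular entries: C(n, 2) = n(n-1)/2.
n = 10
C(10, 2) = 10 * 9 / 2 = 90 / 2 = 45

45


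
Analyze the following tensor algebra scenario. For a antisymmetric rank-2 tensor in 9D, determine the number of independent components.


A antisymmetric rank-2 tensor in d dimensions has d(d-1)/2 independent components.
d = 9
d(d-1)/2 = 9 * 8 / 2 = 72 / 2 = 36

36


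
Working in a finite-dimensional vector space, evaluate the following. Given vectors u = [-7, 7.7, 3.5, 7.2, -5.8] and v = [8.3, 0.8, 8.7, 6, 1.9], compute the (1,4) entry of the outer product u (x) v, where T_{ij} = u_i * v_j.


The outer product entry T_{ij} = u_i * v_j.
We need i=1, j=4.
u_1 = -7, v_4 = 6
T_{1,4} = -7 * 6 = -42

-42


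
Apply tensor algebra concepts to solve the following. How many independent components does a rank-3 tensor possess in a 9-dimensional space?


The number of components of a rank-r tensor in d dimensions is d^r.
Here d = 9 and r = 3.
9^3 = 729

729


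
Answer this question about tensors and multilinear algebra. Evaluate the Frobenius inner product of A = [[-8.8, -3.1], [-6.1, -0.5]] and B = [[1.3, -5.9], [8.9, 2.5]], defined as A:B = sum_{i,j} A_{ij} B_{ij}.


A:B = sum over all i,j of A_{ij} * B_{ij}.
Row 1: -8.8*1.3=-11.44, -3.1*-5.9=18.29 => row sum = 6.85
Row 2: -6.1*8.9=-54.29, -0.5*2.5=-1.25 => row sum = -55.54
Total = 6.85 + -55.54 = -48.69

-48.69


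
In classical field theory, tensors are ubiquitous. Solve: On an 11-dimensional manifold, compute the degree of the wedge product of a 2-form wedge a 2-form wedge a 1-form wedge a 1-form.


The degree of a wedge product is the sum of the degrees of the individual forms.
Degrees: 2, 2, 1, 1
Total degree = 2 + 2 + 1 + 1 = 6

6


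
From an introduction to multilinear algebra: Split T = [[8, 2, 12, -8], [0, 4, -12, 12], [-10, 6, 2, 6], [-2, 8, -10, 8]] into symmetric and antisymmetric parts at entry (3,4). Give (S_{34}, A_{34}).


T_{34} = 6
T_{43} = -10
S_{34} = (6 + -10)/2 = -4/2 = -2
A_{34} = (6 - -10)/2 = 16/2 = 8
Check: S + A = -2 + 8 = 6 = T_{34}.

(-2, 8)


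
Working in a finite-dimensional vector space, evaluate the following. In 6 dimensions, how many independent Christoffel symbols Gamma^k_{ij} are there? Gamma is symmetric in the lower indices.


Christoffel symbols Gamma^k_{ij} are symmetric in i,j, so there are d * d(d+1)/2 independent symbols.
d = 6
d(d+1)/2 = 6 * 7 / 2 = 21
Total = 6 * 21 = 126

126


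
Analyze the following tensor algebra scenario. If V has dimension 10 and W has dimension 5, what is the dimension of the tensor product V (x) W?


The dimension of a tensor product is the product of dimensions.
dim(V) = 10, dim(W) = 5
dim(V (x) W) = 10 * 5 = 50

50


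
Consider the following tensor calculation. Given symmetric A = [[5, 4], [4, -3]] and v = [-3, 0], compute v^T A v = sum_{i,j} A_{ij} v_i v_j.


First compute Av:
(Av)_1 = 5*-3 + 4*0 = -15
(Av)_2 = 4*-3 + -3*0 = -12
Av = [-15, -12]
Then v^T (Av) = -3*-15 + 0*-12
= 45 + 0 = 45

45


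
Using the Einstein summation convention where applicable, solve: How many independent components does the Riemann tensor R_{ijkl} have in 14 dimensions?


The Riemann tensor in d dimensions has d^2(d^2 - 1)/12 independent components.
d = 14, so d^2 = 196
d^2 - 1 = 195
d^2(d^2 - 1) = 196 * 195 = 38220
Divide by 12: 38220 / 12 = 3185

3185


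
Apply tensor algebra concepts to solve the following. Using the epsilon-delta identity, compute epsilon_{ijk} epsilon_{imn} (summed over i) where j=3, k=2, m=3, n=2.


Using the identity: epsilon_{ijk} epsilon_{imn} = delta_{jm} delta_{kn} - delta_{jn} delta_{km}.
delta_{33} = 1
delta_{22} = 1
delta_{32} = 0
delta_{23} = 0
Result = 1 * 1 - 0 * 0 = 1 - 0 = 1

1


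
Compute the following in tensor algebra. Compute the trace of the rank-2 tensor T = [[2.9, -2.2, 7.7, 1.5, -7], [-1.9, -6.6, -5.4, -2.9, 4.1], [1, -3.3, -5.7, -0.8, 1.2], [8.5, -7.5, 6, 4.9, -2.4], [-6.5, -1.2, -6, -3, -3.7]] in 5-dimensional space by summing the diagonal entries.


The contraction (trace) of a rank-2 tensor is the sum of its diagonal elements.
Diagonal entries: A[1,1] = 2.9, A[2,2] = -6.6, A[3,3] = -5.7, A[4,4] = 4.9, A[5,5] = -3.7
Tr(A) = 2.9 + -6.6 + -5.7 + 4.9 + -3.7 = -8.2

-8.2


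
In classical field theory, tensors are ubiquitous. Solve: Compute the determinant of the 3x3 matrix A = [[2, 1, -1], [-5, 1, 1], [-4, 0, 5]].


Expanding along the first row, det(A) = a11*M_11 - a12*M_12 + a13*M_13, where M_1j is the (1,j) minor.
Minor M_11 = 1*5 - 1*0 = 5
Minor M_12 = -5*5 - 1*-4 = -21
Minor M_13 = -5*0 - 1*-4 = 4
det = 2*(5) - 1*(-21) + -1*(4)
    = 10 - -21 + -4
    = 27

27


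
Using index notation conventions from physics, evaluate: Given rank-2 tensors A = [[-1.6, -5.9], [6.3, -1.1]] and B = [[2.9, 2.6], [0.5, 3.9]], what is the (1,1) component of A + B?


Tensor addition is component-wise: (A + B)_{ij} = A_{ij} + B_{ij}.
A_{11} = -1.6
B_{11} = 2.9
(A + B)_{11} = -1.6 + 2.9 = 1.3

1.3


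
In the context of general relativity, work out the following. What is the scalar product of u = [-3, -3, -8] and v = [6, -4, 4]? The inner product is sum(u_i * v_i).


The inner product u . v = sum of u_i * v_i.
Term-by-term: -3 * 6, -3 * -4, -8 * 4
Products: -18, 12, -32
Sum = -18 + 12 + -32 = -38

-38


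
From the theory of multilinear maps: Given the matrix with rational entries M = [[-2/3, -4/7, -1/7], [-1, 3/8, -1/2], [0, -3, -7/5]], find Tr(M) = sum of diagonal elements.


The trace is the sum of diagonal entries.
Diagonal: M[1,1] = -2/3, M[2,2] = 3/8, M[3,3] = -7/5
Tr(M) = -2/3 + 3/8 + -7/5
Computing step by step:
After adding M[1,1]: -2/3
After adding M[2,2]: -7/24
After adding M[3,3]: -203/120
Tr(M) = -203/120

-203/120


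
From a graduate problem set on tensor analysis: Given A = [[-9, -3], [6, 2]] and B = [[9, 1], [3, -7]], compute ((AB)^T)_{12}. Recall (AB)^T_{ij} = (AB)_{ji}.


(AB)^T_{ij} = (AB)_{ji} = sum_k A_{jk} B_{ki}.
For i=1, j=2 we need (AB)_{21}:
A_{21} * B_{11} = 6 * 9 = 54
A_{22} * B_{21} = 2 * 3 = 6
Sum = 54 + 6 = 60

60


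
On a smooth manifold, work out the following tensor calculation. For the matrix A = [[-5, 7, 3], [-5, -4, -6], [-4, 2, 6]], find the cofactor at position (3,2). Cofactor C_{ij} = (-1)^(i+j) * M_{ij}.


To find cofactor C_{32}, delete row 3 and column 2.
The resulting 2x2 submatrix is: [[-5, 3], [-5, -6]]
Minor M_{32} = -5*-6 - 3*-5
  = 30 - -15 = 45
Sign = (-1)^(3+2) = (-1)^5 = -1
Cofactor C_{32} = -1 * 45 = -45

-45


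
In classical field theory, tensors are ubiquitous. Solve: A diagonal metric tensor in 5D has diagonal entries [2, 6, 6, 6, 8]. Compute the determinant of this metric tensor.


For a diagonal metric, the determinant is the product of diagonal entries.
Diagonal entries: 2, 6, 6, 6, 8
det(g) = 2 * 6 * 6 * 6 * 8 = 3456

3456


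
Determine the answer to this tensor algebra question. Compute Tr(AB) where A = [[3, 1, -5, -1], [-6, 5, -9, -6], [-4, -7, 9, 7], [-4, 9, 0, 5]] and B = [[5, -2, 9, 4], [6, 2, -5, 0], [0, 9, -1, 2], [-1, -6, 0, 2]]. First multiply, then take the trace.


Tr(AB) = sum_i (AB)_{ii} where (AB)_{ii} = sum_k A_{ik} B_{ki}.
(AB)_{11} = 3*5 + 1*6 + -5*0 + -1*-1 = 22
(AB)_{22} = -6*-2 + 5*2 + -9*9 + -6*-6 = -23
(AB)_{33} = -4*9 + -7*-5 + 9*-1 + 7*0 = -10
(AB)_{44} = -4*4 + 9*0 + 0*2 + 5*2 = -6
Tr(AB) = 22 + -23 + -10 + -6 = -17

-17


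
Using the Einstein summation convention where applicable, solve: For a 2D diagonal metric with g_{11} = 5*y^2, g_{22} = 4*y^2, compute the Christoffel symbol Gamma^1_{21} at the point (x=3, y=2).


For a diagonal metric, Gamma^k_{ij} = (1/2) g^{kk} (dg_{ik}/dx_j + dg_{jk}/dx_i - dg_{ij}/dx_k).
The metric is diagonal, so g_{ab} = 0 for a != b.
At the given point: g_{11} = 20, g_{22} = 16
g^{11} = 1/20
dg_{21}/dx_1 = 0 (off-diagonal)
dg_{11}/dx_2 = dg_{11}/dx_2 = 20
dg_{21}/dx_1 = 0 (off-diagonal)
Numerator = 0 + 20 - 0 = 20
Gamma^1_{21} = 20 / (2 * 20) = 1/2

1/2


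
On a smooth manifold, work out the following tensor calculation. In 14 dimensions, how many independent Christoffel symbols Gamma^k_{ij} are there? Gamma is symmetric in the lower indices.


Christoffel symbols Gamma^k_{ij} are symmetric in i,j, so there are d * d(d+1)/2 independent symbols.
d = 14
d(d+1)/2 = 14 * 15 / 2 = 105
Total = 14 * 105 = 1470

1470


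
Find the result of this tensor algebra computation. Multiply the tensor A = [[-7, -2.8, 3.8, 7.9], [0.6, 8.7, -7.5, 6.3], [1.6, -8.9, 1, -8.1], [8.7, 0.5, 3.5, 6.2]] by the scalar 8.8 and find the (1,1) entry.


Scalar multiplication: (cA)_{ij} = c * A_{ij}.
c = 8.8
A_{11} = -7
(cA)_{11} = 8.8 * -7 = -61.6

-61.6


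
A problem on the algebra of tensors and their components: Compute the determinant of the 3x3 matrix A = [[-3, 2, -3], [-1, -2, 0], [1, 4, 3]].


Expanding along the first row, det(A) = a11*M_11 - a12*M_12 + a13*M_13, where M_1j is the (1,j) minor.
Minor M_11 = -2*3 - 0*4 = -6
Minor M_12 = -1*3 - 0*1 = -3
Minor M_13 = -1*4 - -2*1 = -2
det = -3*(-6) - 2*(-3) + -3*(-2)
    = 18 - -6 + 6
    = 30

30


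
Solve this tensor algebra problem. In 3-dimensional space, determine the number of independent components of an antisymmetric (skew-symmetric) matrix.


An antisymmetric rank-2 tensor satisfies A_{ij} = -A_{ji}, so diagonal entries are zero.
The independent components are the upper-triangular entries: C(n, 2) = n(n-1)/2.
n = 3
C(3, 2) = 3 * 2 / 2 = 6 / 2 = 3

3


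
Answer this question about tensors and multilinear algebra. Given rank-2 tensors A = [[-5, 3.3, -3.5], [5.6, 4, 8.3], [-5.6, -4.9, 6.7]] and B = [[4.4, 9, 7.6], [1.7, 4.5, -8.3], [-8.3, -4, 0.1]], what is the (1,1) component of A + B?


Tensor addition is component-wise: (A + B)_{ij} = A_{ij} + B_{ij}.
A_{11} = -5
B_{11} = 4.4
(A + B)_{11} = -5 + 4.4 = -0.6

-0.6


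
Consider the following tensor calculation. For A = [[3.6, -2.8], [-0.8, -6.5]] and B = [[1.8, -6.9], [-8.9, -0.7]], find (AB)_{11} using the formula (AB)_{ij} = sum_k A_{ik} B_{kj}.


(AB)_{ij} = sum_k A_{ik} B_{kj}.
For i=1, j=1:
A_{11} * B_{11} = 3.6 * 1.8 = 6.48
A_{12} * B_{21} = -2.8 * -8.9 = 24.92
Sum = 6.48 + 24.92 = 31.4

31.4


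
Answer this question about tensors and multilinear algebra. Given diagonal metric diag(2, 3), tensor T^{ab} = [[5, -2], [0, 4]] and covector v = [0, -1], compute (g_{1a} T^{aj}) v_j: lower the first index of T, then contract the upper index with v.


Step 1: lower the first index. For a diagonal metric, g_{ia} T^{aj} = g_{ii} T^{ij} (no sum on i).
g_{11} = 2
S_1{}^1 = 2 * T^{11} = 2 * 5 = 10
S_1{}^2 = 2 * T^{12} = 2 * -2 = -4
Step 2: contract S_1{}^j with v_j.
S_1{}^1 * v_1 = 10 * 0 = 0
S_1{}^2 * v_2 = -4 * -1 = 4
Result = 0 + 4 = 4

4


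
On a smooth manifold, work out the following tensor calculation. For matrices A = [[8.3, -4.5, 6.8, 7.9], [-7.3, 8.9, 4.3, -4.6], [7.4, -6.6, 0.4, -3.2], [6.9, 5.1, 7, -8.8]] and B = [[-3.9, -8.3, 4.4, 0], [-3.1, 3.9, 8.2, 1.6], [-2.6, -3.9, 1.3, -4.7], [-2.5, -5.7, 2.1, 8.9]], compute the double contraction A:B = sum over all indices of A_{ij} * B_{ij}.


A:B = sum over all i,j of A_{ij} * B_{ij}.
Row 1: 8.3*-3.9=-32.37, -4.5*-8.3=37.35, 6.8*4.4=29.92, 7.9*0=0 => row sum = 34.9
Row 2: -7.3*-3.1=22.63, 8.9*3.9=34.71, 4.3*8.2=35.26, -4.6*1.6=-7.36 => row sum = 85.24
Row 3: 7.4*-2.6=-19.24, -6.6*-3.9=25.74, 0.4*1.3=0.52, -3.2*-4.7=15.04 => row sum = 22.06
Row 4: 6.9*-2.5=-17.25, 5.1*-5.7=-29.07, 7*2.1=14.7, -8.8*8.9=-78.32 => row sum = -109.94
Total = 34.9 + 85.24 + 22.06 + -109.94 = 32.26

32.26


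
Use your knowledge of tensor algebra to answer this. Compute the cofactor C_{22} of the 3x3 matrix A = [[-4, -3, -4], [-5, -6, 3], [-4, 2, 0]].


To find cofactor C_{22}, delete row 2 and column 2.
The resulting 2x2 submatrix is: [[-4, -4], [-4, 0]]
Minor M_{22} = -4*0 - -4*-4
  = 0 - 16 = -16
Sign = (-1)^(2+2) = (-1)^4 = 1
Cofactor C_{22} = 1 * -16 = -16

-16


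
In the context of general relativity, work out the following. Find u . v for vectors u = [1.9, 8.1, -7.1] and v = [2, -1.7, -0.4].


The inner product u . v = sum of u_i * v_i.
Term-by-term: 1.9 * 2, 8.1 * -1.7, -7.1 * -0.4
Products: 3.8, -13.77, 2.84
Sum = 3.8 + -13.77 + 2.84 = -7.13

-7.13


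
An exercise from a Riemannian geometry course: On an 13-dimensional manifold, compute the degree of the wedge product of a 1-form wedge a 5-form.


The degree of a wedge product is the sum of the degrees of the individual forms.
Degrees: 1, 5
Total degree = 1 + 5 = 6

6


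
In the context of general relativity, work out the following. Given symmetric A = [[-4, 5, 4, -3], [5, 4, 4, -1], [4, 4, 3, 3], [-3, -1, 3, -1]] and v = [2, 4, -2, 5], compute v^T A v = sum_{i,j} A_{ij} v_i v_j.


First compute Av:
(Av)_1 = -4*2 + 5*4 + 4*-2 + -3*5 = -11
(Av)_2 = 5*2 + 4*4 + 4*-2 + -1*5 = 13
(Av)_3 = 4*2 + 4*4 + 3*-2 + 3*5 = 33
(Av)_4 = -3*2 + -1*4 + 3*-2 + -1*5 = -21
Av = [-11, 13, 33, -21]
Then v^T (Av) = 2*-11 + 4*13 + -2*33 + 5*-21
= -22 + 52 + -66 + -105 = -141

-141


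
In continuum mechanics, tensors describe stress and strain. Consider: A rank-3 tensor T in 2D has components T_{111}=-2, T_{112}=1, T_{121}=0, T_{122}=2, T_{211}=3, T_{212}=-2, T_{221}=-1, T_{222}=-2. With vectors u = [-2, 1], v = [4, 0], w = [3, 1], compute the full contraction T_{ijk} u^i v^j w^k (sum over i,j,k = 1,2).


S = sum over i,j,k of T_{ijk} u_i v_j w_k. Expanding all 8 terms:
T_{111}*u_1*v_1*w_1 = -2*-2*4*3 = 48  (running total: 48)
T_{112}*u_1*v_1*w_2 = 1*-2*4*1 = -8  (running total: 40)
T_{121}*u_1*v_2*w_1 = 0*-2*0*3 = 0  (running total: 40)
T_{122}*u_1*v_2*w_2 = 2*-2*0*1 = 0  (running total: 40)
T_{211}*u_2*v_1*w_1 = 3*1*4*3 = 36  (running total: 76)
T_{212}*u_2*v_1*w_2 = -2*1*4*1 = -8  (running total: 68)
T_{221}*u_2*v_2*w_1 = -1*1*0*3 = 0  (running total: 68)
T_{222}*u_2*v_2*w_2 = -2*1*0*1 = 0  (running total: 68)
S = 68

68


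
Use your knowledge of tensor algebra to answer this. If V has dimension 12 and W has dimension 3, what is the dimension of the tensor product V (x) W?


The dimension of a tensor product is the product of dimensions.
dim(V) = 12, dim(W) = 3
dim(V (x) W) = 12 * 3 = 36

36


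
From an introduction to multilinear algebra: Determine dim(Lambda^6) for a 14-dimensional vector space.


The dimension of the space of p-forms on an n-dimensional space is C(n, p).
n = 14, p = 6
C(14, 6) = 14! / (6! * 8!) = 3003

3003


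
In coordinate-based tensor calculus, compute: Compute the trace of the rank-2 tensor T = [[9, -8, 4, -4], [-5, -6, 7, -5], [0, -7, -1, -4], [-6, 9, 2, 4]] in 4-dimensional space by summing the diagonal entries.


The contraction (trace) of a rank-2 tensor is the sum of its diagonal elements.
Diagonal entries: A[1,1] = 9, A[2,2] = -6, A[3,3] = -1, A[4,4] = 4
Tr(A) = 9 + -6 + -1 + 4 = 6

6


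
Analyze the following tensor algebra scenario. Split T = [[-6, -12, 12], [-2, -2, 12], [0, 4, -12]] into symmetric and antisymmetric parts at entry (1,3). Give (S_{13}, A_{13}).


T_{13} = 12
T_{31} = 0
S_{13} = (12 + 0)/2 = 12/2 = 6
A_{13} = (12 - 0)/2 = 12/2 = 6
Check: S + A = 6 + 6 = 12 = T_{13}.

(6, 6)


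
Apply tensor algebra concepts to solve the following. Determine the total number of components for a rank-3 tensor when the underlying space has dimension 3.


The number of components of a rank-r tensor in d dimensions is d^r.
Here d = 3 and r = 3.
3^3 = 27

27


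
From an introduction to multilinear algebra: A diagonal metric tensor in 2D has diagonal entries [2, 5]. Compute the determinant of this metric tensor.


For a diagonal metric, the determinant is the product of diagonal entries.
Diagonal entries: 2, 5
det(g) = 2 * 5 = 10

10


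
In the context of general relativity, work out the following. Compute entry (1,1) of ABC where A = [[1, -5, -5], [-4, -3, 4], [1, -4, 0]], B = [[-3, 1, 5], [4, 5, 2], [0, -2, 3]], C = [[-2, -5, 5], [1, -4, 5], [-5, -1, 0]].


(ABC)_{11} = sum_m (AB)_{1m} C_{m1}. First compute row 1 of AB.
(AB)_{11} = 1*-3 + -5*4 + -5*0 = -23
(AB)_{12} = 1*1 + -5*5 + -5*-2 = -14
(AB)_{13} = 1*5 + -5*2 + -5*3 = -20
Now contract with column 1 of C:
(AB)_{11} * C_{11} = -23 * -2 = 46
(AB)_{12} * C_{21} = -14 * 1 = -14
(AB)_{13} * C_{31} = -20 * -5 = 100
(ABC)_{11} = 46 + -14 + 100 = 132

132


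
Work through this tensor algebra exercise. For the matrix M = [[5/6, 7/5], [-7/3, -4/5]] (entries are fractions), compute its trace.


The trace is the sum of diagonal entries.
Diagonal: M[1,1] = 5/6, M[2,2] = -4/5
Tr(M) = 5/6 + -4/5
Computing step by step:
After adding M[1,1]: 5/6
After adding M[2,2]: 1/30
Tr(M) = 1/30

1/30


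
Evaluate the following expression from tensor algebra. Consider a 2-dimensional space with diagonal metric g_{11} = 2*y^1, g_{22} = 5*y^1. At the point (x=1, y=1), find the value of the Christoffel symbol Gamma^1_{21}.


For a diagonal metric, Gamma^k_{ij} = (1/2) g^{kk} (dg_{ik}/dx_j + dg_{jk}/dx_i - dg_{ij}/dx_k).
The metric is diagonal, so g_{ab} = 0 for a != b.
At the given point: g_{11} = 2, g_{22} = 5
g^{11} = 1/2
dg_{21}/dx_1 = 0 (off-diagonal)
dg_{11}/dx_2 = dg_{11}/dx_2 = 2
dg_{21}/dx_1 = 0 (off-diagonal)
Numerator = 0 + 2 - 0 = 2
Gamma^1_{21} = 2 / (2 * 2) = 1/2

1/2


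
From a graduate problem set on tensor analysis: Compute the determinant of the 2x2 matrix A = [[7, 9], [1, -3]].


For a 2x2 matrix [[a, b], [c, d]], det = a*d - b*c.
a = 7, b = 9, c = 1, d = -3
a*d = 7 * -3 = -21
b*c = 9 * 1 = 9
det = -21 - 9 = -30

-30


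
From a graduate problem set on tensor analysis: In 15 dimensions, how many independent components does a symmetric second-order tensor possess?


A symmetric rank-2 tensor in d dimensions has d(d+1)/2 independent components.
d = 15
d(d+1)/2 = 15 * 16 / 2 = 240 / 2 = 120

120


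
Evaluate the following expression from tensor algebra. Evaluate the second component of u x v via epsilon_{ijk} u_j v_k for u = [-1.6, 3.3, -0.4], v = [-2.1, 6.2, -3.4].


(u x v)_2 = sum_{j,k} epsilon_{2jk} u_j v_k. Only permutations of (1,2,3) contribute; the two non-zero terms are:
eps_{213} u_1 v_3 = -1 * -1.6 * -3.4 = -5.44
eps_{231} u_3 v_1 = 1 * -0.4 * -2.1 = 0.84
(u x v)_2 = -4.6

-4.6


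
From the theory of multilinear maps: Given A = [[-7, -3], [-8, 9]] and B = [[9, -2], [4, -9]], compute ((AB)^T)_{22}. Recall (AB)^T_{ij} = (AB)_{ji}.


(AB)^T_{ij} = (AB)_{ji} = sum_k A_{jk} B_{ki}.
For i=2, j=2 we need (AB)_{22}:
A_{21} * B_{12} = -8 * -2 = 16
A_{22} * B_{22} = 9 * -9 = -81
Sum = 16 + -81 = -65

-65


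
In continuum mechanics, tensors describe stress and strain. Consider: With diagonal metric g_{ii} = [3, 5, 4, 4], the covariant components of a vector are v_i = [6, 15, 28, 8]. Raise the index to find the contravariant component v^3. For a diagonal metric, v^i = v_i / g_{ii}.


To raise an index with a diagonal metric: v^i = v_i / g_{ii}.
For index 3: v_3 = 28, g_{33} = 4
v^3 = 28 / 4 = 7

7


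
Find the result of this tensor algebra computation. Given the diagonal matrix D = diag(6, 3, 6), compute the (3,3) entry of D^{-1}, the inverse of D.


For a diagonal matrix, the inverse has entries (D^{-1})_{ii} = 1/d_{ii}.
The diagonal entries are: d_{11} = 6, d_{22} = 3, d_{33} = 6
We need (D^{-1})_{33} = 1/d_{33} = 1/6 = 1/6

1/6


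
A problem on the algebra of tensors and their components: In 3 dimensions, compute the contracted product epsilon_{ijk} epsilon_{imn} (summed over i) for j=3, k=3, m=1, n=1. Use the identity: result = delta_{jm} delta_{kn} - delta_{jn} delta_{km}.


Using the identity: epsilon_{ijk} epsilon_{imn} = delta_{jm} delta_{kn} - delta_{jn} delta_{km}.
delta_{31} = 0
delta_{31} = 0
delta_{31} = 0
delta_{31} = 0
Result = 0 * 0 - 0 * 0 = 0 - 0 = 0

0


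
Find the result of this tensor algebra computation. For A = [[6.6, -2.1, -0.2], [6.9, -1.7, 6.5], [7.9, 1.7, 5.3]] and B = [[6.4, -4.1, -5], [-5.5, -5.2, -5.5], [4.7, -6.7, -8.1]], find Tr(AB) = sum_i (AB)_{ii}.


Tr(AB) = sum_i (AB)_{ii} where (AB)_{ii} = sum_k A_{ik} B_{ki}.
(AB)_{11} = 6.6*6.4 + -2.1*-5.5 + -0.2*4.7 = 52.85
(AB)_{22} = 6.9*-4.1 + -1.7*-5.2 + 6.5*-6.7 = -63
(AB)_{33} = 7.9*-5 + 1.7*-5.5 + 5.3*-8.1 = -91.78
Tr(AB) = 52.85 + -63 + -91.78 = -101.93

-101.93


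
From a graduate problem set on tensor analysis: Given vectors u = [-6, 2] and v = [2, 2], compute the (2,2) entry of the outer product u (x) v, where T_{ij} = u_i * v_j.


The outer product entry T_{ij} = u_i * v_j.
We need i=2, j=2.
u_2 = 2, v_2 = 2
T_{2,2} = 2 * 2 = 4

4


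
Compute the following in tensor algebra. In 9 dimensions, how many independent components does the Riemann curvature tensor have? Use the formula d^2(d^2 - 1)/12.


The Riemann tensor in d dimensions has d^2(d^2 - 1)/12 independent components.
d = 9, so d^2 = 81
d^2 - 1 = 80
d^2(d^2 - 1) = 81 * 80 = 6480
Divide by 12: 6480 / 12 = 540

540


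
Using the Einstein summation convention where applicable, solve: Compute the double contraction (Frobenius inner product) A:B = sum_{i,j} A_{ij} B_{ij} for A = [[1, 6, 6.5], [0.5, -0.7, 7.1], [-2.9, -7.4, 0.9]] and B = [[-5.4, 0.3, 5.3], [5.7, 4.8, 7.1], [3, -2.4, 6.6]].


A:B = sum over all i,j of A_{ij} * B_{ij}.
Row 1: 1*-5.4=-5.4, 6*0.3=1.8, 6.5*5.3=34.45 => row sum = 30.85
Row 2: 0.5*5.7=2.85, -0.7*4.8=-3.36, 7.1*7.1=50.41 => row sum = 49.9
Row 3: -2.9*3=-8.7, -7.4*-2.4=17.76, 0.9*6.6=5.94 => row sum = 15
Total = 30.85 + 49.9 + 15 = 95.75

95.75


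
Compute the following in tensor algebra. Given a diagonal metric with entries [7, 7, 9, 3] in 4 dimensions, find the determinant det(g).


For a diagonal metric, the determinant is the product of diagonal entries.
Diagonal entries: 7, 7, 9, 3
det(g) = 7 * 7 * 9 * 3 = 1323

1323


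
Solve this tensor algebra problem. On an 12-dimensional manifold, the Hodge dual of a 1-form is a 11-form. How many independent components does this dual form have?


The Hodge dual of a p-form on an n-dimensional manifold is an (n-p)-form.
n = 12, p = 1, so dual degree = 12 - 1 = 11
The number of components is C(n, n-p) = C(12, 11) = 12

12


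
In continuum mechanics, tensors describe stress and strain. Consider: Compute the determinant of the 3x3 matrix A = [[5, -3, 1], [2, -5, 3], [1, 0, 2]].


Expanding along the first row, det(A) = a11*M_11 - a12*M_12 + a13*M_13, where M_1j is the (1,j) minor.
Minor M_11 = -5*2 - 3*0 = -10
Minor M_12 = 2*2 - 3*1 = 1
Minor M_13 = 2*0 - -5*1 = 5
det = 5*(-10) - -3*(1) + 1*(5)
    = -50 - -3 + 5
    = -42

-42


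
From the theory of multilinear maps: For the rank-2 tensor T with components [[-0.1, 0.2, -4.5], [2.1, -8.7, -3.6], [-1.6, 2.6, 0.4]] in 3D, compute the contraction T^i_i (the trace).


The contraction (trace) of a rank-2 tensor is the sum of its diagonal elements.
Diagonal entries: A[1,1] = -0.1, A[2,2] = -8.7, A[3,3] = 0.4
Tr(A) = -0.1 + -8.7 + 0.4 = -8.4

-8.4


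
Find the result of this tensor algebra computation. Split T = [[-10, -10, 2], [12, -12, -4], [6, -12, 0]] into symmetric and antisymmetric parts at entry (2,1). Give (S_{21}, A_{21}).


T_{21} = 12
T_{12} = -10
S_{21} = (12 + -10)/2 = 2/2 = 1
A_{21} = (12 - -10)/2 = 22/2 = 11
Check: S + A = 1 + 11 = 12 = T_{21}.

(1, 11)


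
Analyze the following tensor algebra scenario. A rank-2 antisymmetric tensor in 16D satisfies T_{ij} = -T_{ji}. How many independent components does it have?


An antisymmetric rank-2 tensor satisfies A_{ij} = -A_{ji}, so diagonal entries are zero.
The independent components are the upper-triangular entries: C(n, 2) = n(n-1)/2.
n = 16
C(16, 2) = 16 * 15 / 2 = 240 / 2 = 120

120


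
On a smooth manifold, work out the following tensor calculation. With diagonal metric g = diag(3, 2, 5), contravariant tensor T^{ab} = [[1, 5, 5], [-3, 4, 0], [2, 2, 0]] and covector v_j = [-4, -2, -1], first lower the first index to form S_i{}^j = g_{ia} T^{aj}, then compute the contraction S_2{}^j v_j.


Step 1: lower the first index. For a diagonal metric, g_{ia} T^{aj} = g_{ii} T^{ij} (no sum on i).
g_{22} = 2
S_2{}^1 = 2 * T^{21} = 2 * -3 = -6
S_2{}^2 = 2 * T^{22} = 2 * 4 = 8
S_2{}^3 = 2 * T^{23} = 2 * 0 = 0
Step 2: contract S_2{}^j with v_j.
S_2{}^1 * v_1 = -6 * -4 = 24
S_2{}^2 * v_2 = 8 * -2 = -16
S_2{}^3 * v_3 = 0 * -1 = 0
Result = 24 + -16 + 0 = 8

8


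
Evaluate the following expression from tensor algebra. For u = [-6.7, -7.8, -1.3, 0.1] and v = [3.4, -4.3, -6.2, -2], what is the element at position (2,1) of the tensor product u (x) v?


The outer product entry T_{ij} = u_i * v_j.
We need i=2, j=1.
u_2 = -7.8, v_1 = 3.4
T_{2,1} = -7.8 * 3.4 = -26.52

-26.52


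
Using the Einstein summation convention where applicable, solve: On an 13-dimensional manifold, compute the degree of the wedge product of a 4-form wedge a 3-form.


The degree of a wedge product is the sum of the degrees of the individual forms.
Degrees: 4, 3
Total degree = 4 + 3 = 7

7


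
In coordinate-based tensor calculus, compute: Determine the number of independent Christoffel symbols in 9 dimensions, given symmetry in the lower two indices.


Christoffel symbols Gamma^k_{ij} are symmetric in i,j, so there are d * d(d+1)/2 independent symbols.
d = 9
d(d+1)/2 = 9 * 10 / 2 = 45
Total = 9 * 45 = 405

405


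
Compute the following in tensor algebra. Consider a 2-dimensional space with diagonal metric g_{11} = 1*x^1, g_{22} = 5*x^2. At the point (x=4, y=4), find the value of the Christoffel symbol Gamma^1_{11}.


For a diagonal metric, Gamma^k_{ij} = (1/2) g^{kk} (dg_{ik}/dx_j + dg_{jk}/dx_i - dg_{ij}/dx_k).
The metric is diagonal, so g_{ab} = 0 for a != b.
At the given point: g_{11} = 4, g_{22} = 80
g^{11} = 1/4
dg_{11}/dx_1 = dg_{11}/dx_1 = 1
dg_{11}/dx_1 = dg_{11}/dx_1 = 1
dg_{11}/dx_1 = dg_{11}/dx_1 = 1
Numerator = 1 + 1 - 1 = 1
Gamma^1_{11} = 1 / (2 * 4) = 1/8

1/8


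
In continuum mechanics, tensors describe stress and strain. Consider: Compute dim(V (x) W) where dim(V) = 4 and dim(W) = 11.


The dimension of a tensor product is the product of dimensions.
dim(V) = 4, dim(W) = 11
dim(V (x) W) = 4 * 11 = 44

44
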